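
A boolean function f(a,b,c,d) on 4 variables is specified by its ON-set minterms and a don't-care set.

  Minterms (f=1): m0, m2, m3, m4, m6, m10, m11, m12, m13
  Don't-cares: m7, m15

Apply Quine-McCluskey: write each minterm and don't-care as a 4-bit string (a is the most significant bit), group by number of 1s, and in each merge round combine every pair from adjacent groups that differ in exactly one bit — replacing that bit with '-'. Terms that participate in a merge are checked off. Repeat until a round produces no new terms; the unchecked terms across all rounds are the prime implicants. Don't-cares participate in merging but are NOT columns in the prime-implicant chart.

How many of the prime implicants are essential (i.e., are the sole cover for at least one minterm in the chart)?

Round 0: 0000✓ 0010✓ 0011✓ 0100✓ 0110✓ 0111✓ 1010✓ 1011✓ 1100✓ 1101✓ 1111✓
Round 1: -010✓ -011✓ -100 -111✓ 0-00✓ 0-10✓ 0-11✓ 00-0✓ 001-✓ 01-0✓ 011-✓ 1-11✓ 101-✓ 11-1 110-
Round 2: --11 -01- 0--0 0-1-
PIs = {--11, -01-, -100, 0--0, 0-1-, 11-1, 110-}
Coverage chart:
  m0: 0--0 ←essential
  m2: -01-,0--0,0-1-
  m3: --11,-01-,0-1-
  m4: -100,0--0
  m6: 0--0,0-1-
  m10: -01- ←essential
  m11: --11,-01-
  m12: -100,110-
  m13: 11-1,110-
Essential: -01-, 0--0

2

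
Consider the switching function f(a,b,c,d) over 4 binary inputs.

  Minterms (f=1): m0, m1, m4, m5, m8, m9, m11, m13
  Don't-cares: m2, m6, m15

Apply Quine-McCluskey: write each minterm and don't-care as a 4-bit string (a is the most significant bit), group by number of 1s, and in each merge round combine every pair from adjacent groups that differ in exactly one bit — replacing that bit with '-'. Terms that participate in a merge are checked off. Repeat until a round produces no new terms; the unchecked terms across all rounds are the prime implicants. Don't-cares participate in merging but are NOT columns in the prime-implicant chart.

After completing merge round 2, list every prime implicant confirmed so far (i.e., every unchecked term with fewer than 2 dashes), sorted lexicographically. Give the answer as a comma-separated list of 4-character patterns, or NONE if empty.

NONE

Round 0: 0000✓ 0001✓ 0010✓ 0100✓ 0101✓ 0110✓ 1000✓ 1001✓ 1011✓ 1101✓ 1111✓
Round 1: -000✓ -001✓ -101✓ 0-00✓ 0-01✓ 0-10✓ 00-0✓ 000-✓ 01-0✓ 010-✓ 1-01✓ 1-11✓ 10-1✓ 100-✓ 11-1✓
Round 2: --01 -00- 0--0 0-0- 1--1
PIs = {--01, -00-, 0--0, 0-0-, 1--1}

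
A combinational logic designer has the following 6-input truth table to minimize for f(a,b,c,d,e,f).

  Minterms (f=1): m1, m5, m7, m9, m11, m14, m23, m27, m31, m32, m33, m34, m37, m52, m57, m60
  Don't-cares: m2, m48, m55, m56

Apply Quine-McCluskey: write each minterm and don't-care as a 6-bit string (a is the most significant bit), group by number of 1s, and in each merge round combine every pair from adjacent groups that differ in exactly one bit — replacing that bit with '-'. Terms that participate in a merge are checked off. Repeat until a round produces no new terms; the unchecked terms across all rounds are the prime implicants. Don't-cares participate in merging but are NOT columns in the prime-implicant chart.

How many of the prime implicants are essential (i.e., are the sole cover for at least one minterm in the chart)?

size-2^0 implicants → 000001(✓)  000010(✓)  000101(✓)  000111(✓)  001001(✓)  001011(✓)  001110  010111(✓)  011011(✓)  011111(✓)  100000(✓)  100001(✓)  100010(✓)  100101(✓)  110000(✓)  110100(✓)  110111(✓)  111000(✓)  111001(✓)  111100(✓)
size-2^1 implicants → -00001(✓)  -00010  -00101(✓)  -10111  0-0111  0-1011  00-001  000-01(✓)  0001-1  0010-1  01-111  011-11  1-0000  100-01(✓)  1000-0  10000-  11-000(✓)  11-100(✓)  110-00(✓)  111-00(✓)  11100-
size-2^2 implicants → -00-01  11--00
Unchecked terms (primes): -00-01, -00010, -10111, 0-0111, 0-1011, 00-001, 0001-1, 0010-1, 001110, 01-111, 011-11, 1-0000, 1000-0, 10000-, 11--00, 11100-
Minterm coverage:
  m1 ⊆ -00-01,00-001
  m5 ⊆ -00-01,0001-1
  m7 ⊆ 0-0111,0001-1
  m9 ⊆ 00-001,0010-1
  m11 ⊆ 0-1011,0010-1
  m14 ⊆ 001110 [E]
  m23 ⊆ -10111,0-0111,01-111
  m27 ⊆ 0-1011,011-11
  m31 ⊆ 01-111,011-11
  m32 ⊆ 1-0000,1000-0,10000-
  m33 ⊆ -00-01,10000-
  m34 ⊆ -00010,1000-0
  m37 ⊆ -00-01 [E]
  m52 ⊆ 11--00 [E]
  m57 ⊆ 11100- [E]
  m60 ⊆ 11--00 [E]
E = {-00-01, 001110, 11--00, 11100-}

4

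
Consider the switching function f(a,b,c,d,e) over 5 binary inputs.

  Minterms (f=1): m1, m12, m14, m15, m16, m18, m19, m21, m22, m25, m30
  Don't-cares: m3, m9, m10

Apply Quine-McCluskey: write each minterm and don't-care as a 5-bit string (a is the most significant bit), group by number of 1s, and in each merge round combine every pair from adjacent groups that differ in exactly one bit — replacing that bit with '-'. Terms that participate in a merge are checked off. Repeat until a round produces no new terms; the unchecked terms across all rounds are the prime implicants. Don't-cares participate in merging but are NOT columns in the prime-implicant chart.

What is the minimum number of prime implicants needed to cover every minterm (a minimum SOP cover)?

8

size-2^0 implicants → 00001(✓)  00011(✓)  01001(✓)  01010(✓)  01100(✓)  01110(✓)  01111(✓)  10000(✓)  10010(✓)  10011(✓)  10101  10110(✓)  11001(✓)  11110(✓)
size-2^1 implicants → -0011  -1001  -1110  0-001  000-1  01-10  011-0  0111-  1-110  10-10  100-0  1001-
Unchecked terms (primes): -0011, -1001, -1110, 0-001, 000-1, 01-10, 011-0, 0111-, 1-110, 10-10, 100-0, 1001-, 10101
Minterm coverage:
  m1 ⊆ 0-001,000-1
  m12 ⊆ 011-0 [E]
  m14 ⊆ -1110,01-10,011-0,0111-
  m15 ⊆ 0111- [E]
  m16 ⊆ 100-0 [E]
  m18 ⊆ 10-10,100-0,1001-
  m19 ⊆ -0011,1001-
  m21 ⊆ 10101 [E]
  m22 ⊆ 1-110,10-10
  m25 ⊆ -1001 [E]
  m30 ⊆ -1110,1-110
E = {-1001, 011-0, 0111-, 100-0, 10101}
Petrick residual → -0011, 0-001, 1-110
Cover = b'c'de + bc'd'e + a'c'd'e + a'bce' + a'bcd + acde' + ab'c'e' + ab'cd'e  |cover|=8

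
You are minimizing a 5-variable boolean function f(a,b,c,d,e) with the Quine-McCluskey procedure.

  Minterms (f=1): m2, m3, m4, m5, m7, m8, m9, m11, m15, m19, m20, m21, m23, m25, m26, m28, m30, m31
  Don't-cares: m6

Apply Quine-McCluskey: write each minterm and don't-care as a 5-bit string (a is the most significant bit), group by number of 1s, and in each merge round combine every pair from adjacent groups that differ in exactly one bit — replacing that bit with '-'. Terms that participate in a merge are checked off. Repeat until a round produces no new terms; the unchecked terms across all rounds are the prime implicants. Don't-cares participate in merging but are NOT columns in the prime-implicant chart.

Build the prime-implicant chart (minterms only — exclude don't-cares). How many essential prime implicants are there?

5

size-2^0 implicants → 00010(✓)  00011(✓)  00100(✓)  00101(✓)  00110(✓)  00111(✓)  01000(✓)  01001(✓)  01011(✓)  01111(✓)  10011(✓)  10100(✓)  10101(✓)  10111(✓)  11001(✓)  11010(✓)  11100(✓)  11110(✓)  11111(✓)
size-2^1 implicants → -0011(✓)  -0100(✓)  -0101(✓)  -0111(✓)  -1001  -1111(✓)  0-011(✓)  0-111(✓)  00-10(✓)  00-11(✓)  0001-(✓)  001-0(✓)  001-1(✓)  0010-(✓)  0011-(✓)  01-11(✓)  010-1  0100-  1-100  1-111(✓)  10-11(✓)  101-1(✓)  1010-(✓)  11-10  111-0  1111-
size-2^2 implicants → --111  -0-11  -01-1  -010-  0--11  00-1-  001--
Unchecked terms (primes): --111, -0-11, -01-1, -010-, -1001, 0--11, 00-1-, 001--, 010-1, 0100-, 1-100, 11-10, 111-0, 1111-
Minterm coverage:
  m2 ⊆ 00-1- [E]
  m3 ⊆ -0-11,0--11,00-1-
  m4 ⊆ -010-,001--
  m5 ⊆ -01-1,-010-,001--
  m7 ⊆ --111,-0-11,-01-1,0--11,00-1-,001--
  m8 ⊆ 0100- [E]
  m9 ⊆ -1001,010-1,0100-
  m11 ⊆ 0--11,010-1
  m15 ⊆ --111,0--11
  m19 ⊆ -0-11 [E]
  m20 ⊆ -010-,1-100
  m21 ⊆ -01-1,-010-
  m23 ⊆ --111,-0-11,-01-1
  m25 ⊆ -1001 [E]
  m26 ⊆ 11-10 [E]
  m28 ⊆ 1-100,111-0
  m30 ⊆ 11-10,111-0,1111-
  m31 ⊆ --111,1111-
E = {-0-11, -1001, 00-1-, 0100-, 11-10}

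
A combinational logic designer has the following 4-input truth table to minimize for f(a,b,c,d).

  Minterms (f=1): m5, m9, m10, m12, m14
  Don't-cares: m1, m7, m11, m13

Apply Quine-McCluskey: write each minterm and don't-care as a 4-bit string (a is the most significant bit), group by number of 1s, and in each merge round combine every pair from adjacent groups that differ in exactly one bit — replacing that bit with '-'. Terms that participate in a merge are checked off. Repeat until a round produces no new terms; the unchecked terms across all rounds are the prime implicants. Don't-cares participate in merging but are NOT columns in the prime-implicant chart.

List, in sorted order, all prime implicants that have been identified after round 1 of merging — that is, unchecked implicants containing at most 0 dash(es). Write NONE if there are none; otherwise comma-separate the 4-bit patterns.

NONE

size-2^0 implicants → 0001(✓)  0101(✓)  0111(✓)  1001(✓)  1010(✓)  1011(✓)  1100(✓)  1101(✓)  1110(✓)
size-2^1 implicants → -001(✓)  -101(✓)  0-01(✓)  01-1  1-01(✓)  1-10  10-1  101-  11-0  110-
size-2^2 implicants → --01
Unchecked terms (primes): --01, 01-1, 1-10, 10-1, 101-, 11-0, 110-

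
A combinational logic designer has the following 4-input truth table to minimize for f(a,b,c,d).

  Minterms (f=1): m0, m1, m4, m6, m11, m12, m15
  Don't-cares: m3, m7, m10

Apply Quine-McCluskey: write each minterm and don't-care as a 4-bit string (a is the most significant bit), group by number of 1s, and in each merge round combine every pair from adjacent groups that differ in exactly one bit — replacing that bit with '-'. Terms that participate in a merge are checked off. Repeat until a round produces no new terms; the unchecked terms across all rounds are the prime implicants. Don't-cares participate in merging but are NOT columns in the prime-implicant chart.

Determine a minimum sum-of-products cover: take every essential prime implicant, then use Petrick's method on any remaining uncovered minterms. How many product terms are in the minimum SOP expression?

4

Round 0: 0000✓ 0001✓ 0011✓ 0100✓ 0110✓ 0111✓ 1010✓ 1011✓ 1100✓ 1111✓
Round 1: -011✓ -100 -111✓ 0-00 0-11✓ 00-1 000- 01-0 011- 1-11✓ 101-
Round 2: --11
PIs = {--11, -100, 0-00, 00-1, 000-, 01-0, 011-, 101-}
Coverage chart:
  m0: 0-00,000-
  m1: 00-1,000-
  m4: -100,0-00,01-0
  m6: 01-0,011-
  m11: --11,101-
  m12: -100 ←essential
  m15: --11 ←essential
Essential: --11, -100
Petrick residual → 000-, 01-0
Min cover (4 terms): cd + bc'd' + a'b'c' + a'bd'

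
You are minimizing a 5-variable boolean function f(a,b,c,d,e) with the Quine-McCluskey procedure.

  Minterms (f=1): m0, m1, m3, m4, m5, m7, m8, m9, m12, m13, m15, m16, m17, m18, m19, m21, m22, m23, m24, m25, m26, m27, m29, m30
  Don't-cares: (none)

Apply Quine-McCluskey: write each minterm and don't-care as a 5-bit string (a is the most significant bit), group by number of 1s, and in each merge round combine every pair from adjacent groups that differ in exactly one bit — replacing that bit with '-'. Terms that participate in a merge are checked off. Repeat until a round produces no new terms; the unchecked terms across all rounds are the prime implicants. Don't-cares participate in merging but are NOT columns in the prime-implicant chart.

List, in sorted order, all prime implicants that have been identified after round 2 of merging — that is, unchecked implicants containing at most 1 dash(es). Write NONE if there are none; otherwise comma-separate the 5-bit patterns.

[col 0] 00000*, 00001*, 00011*, 00100*, 00101*, 00111*, 01000*, 01001*, 01100*, 01101*, 01111*, 10000*, 10001*, 10010*, 10011*, 10101*, 10110*, 10111*, 11000*, 11001*, 11010*, 11011*, 11101*, 11110*
[col 1] -0000*, -0001*, -0011*, -0101*, -0111*, -1000*, -1001*, -1101*, 0-000*, 0-001*, 0-100*, 0-101*, 0-111*, 00-00*, 00-01*, 00-11*, 000-1*, 0000-*, 001-1*, 0010-*, 01-00*, 01-01*, 0100-*, 011-1*, 0110-*, 1-000*, 1-001*, 1-010*, 1-011*, 1-101*, 1-110*, 10-01*, 10-10*, 10-11*, 100-0*, 100-1*, 1000-*, 1001-*, 101-1*, 1011-*, 11-01*, 11-10*, 110-0*, 110-1*, 1100-*, 1101-*
[col 2] --000*, --001*, --101*, -0-01*, -0-11*, -00-1*, -000-*, -01-1*, -1-01*, -100-*, 0--00*, 0--01*, 0-00-*, 0-1-1, 0-10-*, 00--1*, 00-0-*, 01-0-*, 1--01*, 1--10, 1-0-0*, 1-0-1*, 1-00-*, 1-01-*, 10--1*, 10-1-, 100--*, 110--*
[col 3] ---01, --00-, -0--1, 0--0-, 1-0--
Prime implicants: ---01, --00-, -0--1, 0--0-, 0-1-1, 1--10, 1-0--, 10-1-

NONE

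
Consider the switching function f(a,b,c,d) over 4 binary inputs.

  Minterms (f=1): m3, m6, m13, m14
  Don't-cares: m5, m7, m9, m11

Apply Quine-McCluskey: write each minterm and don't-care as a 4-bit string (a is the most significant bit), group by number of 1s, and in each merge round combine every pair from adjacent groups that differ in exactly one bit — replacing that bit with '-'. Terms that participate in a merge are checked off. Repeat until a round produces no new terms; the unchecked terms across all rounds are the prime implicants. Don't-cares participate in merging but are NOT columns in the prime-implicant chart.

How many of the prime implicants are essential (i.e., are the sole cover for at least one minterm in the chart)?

1

size-2^0 implicants → 0011(✓)  0101(✓)  0110(✓)  0111(✓)  1001(✓)  1011(✓)  1101(✓)  1110(✓)
size-2^1 implicants → -011  -101  -110  0-11  01-1  011-  1-01  10-1
Unchecked terms (primes): -011, -101, -110, 0-11, 01-1, 011-, 1-01, 10-1
Minterm coverage:
  m3 ⊆ -011,0-11
  m6 ⊆ -110,011-
  m13 ⊆ -101,1-01
  m14 ⊆ -110 [E]
E = {-110}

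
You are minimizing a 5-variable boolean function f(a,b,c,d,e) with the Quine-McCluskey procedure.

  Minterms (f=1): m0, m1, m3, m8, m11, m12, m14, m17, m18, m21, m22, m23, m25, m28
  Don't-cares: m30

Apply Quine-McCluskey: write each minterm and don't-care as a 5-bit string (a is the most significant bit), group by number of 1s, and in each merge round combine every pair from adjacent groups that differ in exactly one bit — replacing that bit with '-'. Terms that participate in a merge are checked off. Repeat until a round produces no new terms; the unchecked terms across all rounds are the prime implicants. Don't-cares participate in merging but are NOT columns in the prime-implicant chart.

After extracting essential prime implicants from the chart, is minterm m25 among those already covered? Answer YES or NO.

YES

Round 0: 00000✓ 00001✓ 00011✓ 01000✓ 01011✓ 01100✓ 01110✓ 10001✓ 10010✓ 10101✓ 10110✓ 10111✓ 11001✓ 11100✓ 11110✓
Round 1: -0001 -1100✓ -1110✓ 0-000 0-011 000-1 0000- 01-00 011-0✓ 1-001 1-110 10-01 10-10 101-1 1011- 111-0✓
Round 2: -11-0
PIs = {-0001, -11-0, 0-000, 0-011, 000-1, 0000-, 01-00, 1-001, 1-110, 10-01, 10-10, 101-1, 1011-}
Coverage chart:
  m0: 0-000,0000-
  m1: -0001,000-1,0000-
  m3: 0-011,000-1
  m8: 0-000,01-00
  m11: 0-011 ←essential
  m12: -11-0,01-00
  m14: -11-0 ←essential
  m17: -0001,1-001,10-01
  m18: 10-10 ←essential
  m21: 10-01,101-1
  m22: 1-110,10-10,1011-
  m23: 101-1,1011-
  m25: 1-001 ←essential
  m28: -11-0 ←essential
Essential: -11-0, 0-011, 1-001, 10-10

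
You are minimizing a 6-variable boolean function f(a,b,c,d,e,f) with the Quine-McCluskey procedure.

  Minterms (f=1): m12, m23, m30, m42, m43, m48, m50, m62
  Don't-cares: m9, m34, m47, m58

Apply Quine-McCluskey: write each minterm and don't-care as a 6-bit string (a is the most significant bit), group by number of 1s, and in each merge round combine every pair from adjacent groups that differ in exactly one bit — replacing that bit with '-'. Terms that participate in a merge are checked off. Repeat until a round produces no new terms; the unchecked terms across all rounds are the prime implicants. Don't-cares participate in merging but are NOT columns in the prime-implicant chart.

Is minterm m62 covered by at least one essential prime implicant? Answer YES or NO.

Round 0: 001001 001100 010111 011110✓ 100010✓ 101010✓ 101011✓ 101111✓ 110000✓ 110010✓ 111010✓ 111110✓
Round 1: -11110 1-0010✓ 1-1010✓ 10-010✓ 101-11 10101- 11-010✓ 1100-0 111-10
Round 2: 1--010
PIs = {-11110, 001001, 001100, 010111, 1--010, 101-11, 10101-, 1100-0, 111-10}
Coverage chart:
  m12: 001100 ←essential
  m23: 010111 ←essential
  m30: -11110 ←essential
  m42: 1--010,10101-
  m43: 101-11,10101-
  m48: 1100-0 ←essential
  m50: 1--010,1100-0
  m62: -11110,111-10
Essential: -11110, 001100, 010111, 1100-0

YES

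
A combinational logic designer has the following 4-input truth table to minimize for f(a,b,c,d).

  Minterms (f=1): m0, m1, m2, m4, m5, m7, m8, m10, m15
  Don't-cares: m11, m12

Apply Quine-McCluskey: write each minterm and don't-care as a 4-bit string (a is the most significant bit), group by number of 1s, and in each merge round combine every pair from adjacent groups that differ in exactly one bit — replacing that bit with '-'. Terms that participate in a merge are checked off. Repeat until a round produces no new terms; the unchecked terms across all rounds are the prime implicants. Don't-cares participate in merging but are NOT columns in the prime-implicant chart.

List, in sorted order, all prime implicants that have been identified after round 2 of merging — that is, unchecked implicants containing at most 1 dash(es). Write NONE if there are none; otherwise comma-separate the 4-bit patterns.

-111, 01-1, 1-11, 101-

[col 0] 0000*, 0001*, 0010*, 0100*, 0101*, 0111*, 1000*, 1010*, 1011*, 1100*, 1111*
[col 1] -000*, -010*, -100*, -111, 0-00*, 0-01*, 00-0*, 000-*, 01-1, 010-*, 1-00*, 1-11, 10-0*, 101-
[col 2] --00, -0-0, 0-0-
Prime implicants: --00, -0-0, -111, 0-0-, 01-1, 1-11, 101-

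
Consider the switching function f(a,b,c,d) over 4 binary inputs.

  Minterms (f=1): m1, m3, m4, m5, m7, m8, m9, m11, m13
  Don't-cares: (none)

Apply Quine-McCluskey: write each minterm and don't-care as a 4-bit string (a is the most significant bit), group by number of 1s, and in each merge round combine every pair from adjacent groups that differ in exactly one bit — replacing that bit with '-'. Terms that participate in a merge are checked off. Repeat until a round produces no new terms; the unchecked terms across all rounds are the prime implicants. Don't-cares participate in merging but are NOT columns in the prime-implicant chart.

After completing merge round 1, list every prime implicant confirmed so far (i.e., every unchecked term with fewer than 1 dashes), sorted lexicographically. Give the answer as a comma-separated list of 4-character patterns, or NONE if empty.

size-2^0 implicants → 0001(✓)  0011(✓)  0100(✓)  0101(✓)  0111(✓)  1000(✓)  1001(✓)  1011(✓)  1101(✓)
size-2^1 implicants → -001(✓)  -011(✓)  -101(✓)  0-01(✓)  0-11(✓)  00-1(✓)  01-1(✓)  010-  1-01(✓)  10-1(✓)  100-
size-2^2 implicants → --01  -0-1  0--1
Unchecked terms (primes): --01, -0-1, 0--1, 010-, 100-

NONE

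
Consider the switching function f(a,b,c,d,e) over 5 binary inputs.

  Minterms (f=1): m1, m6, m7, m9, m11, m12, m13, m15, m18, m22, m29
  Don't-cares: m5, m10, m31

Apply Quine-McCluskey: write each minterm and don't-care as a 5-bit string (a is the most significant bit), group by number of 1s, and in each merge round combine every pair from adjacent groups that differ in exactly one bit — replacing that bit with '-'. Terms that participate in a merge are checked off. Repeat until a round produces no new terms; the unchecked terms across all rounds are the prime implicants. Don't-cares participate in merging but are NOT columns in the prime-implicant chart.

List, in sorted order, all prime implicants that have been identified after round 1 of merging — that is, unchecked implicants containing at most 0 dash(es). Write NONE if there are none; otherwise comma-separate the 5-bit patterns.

[col 0] 00001*, 00101*, 00110*, 00111*, 01001*, 01010*, 01011*, 01100*, 01101*, 01111*, 10010*, 10110*, 11101*, 11111*
[col 1] -0110, -1101*, -1111*, 0-001*, 0-101*, 0-111*, 00-01*, 001-1*, 0011-, 01-01*, 01-11*, 010-1*, 0101-, 011-1*, 0110-, 10-10, 111-1*
[col 2] -11-1, 0--01, 0-1-1, 01--1
Prime implicants: -0110, -11-1, 0--01, 0-1-1, 0011-, 01--1, 0101-, 0110-, 10-10

NONE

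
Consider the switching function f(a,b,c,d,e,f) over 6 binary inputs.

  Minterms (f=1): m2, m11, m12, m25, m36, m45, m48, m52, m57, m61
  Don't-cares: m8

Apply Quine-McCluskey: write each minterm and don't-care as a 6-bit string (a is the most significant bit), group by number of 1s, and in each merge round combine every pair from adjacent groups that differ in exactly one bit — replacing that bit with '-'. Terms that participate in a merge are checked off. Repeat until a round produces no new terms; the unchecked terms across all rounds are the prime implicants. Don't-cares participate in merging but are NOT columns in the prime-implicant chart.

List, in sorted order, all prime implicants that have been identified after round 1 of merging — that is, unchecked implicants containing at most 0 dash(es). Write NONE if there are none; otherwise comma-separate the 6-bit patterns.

000010, 001011

size-2^0 implicants → 000010  001000(✓)  001011  001100(✓)  011001(✓)  100100(✓)  101101(✓)  110000(✓)  110100(✓)  111001(✓)  111101(✓)
size-2^1 implicants → -11001  001-00  1-0100  1-1101  110-00  111-01
Unchecked terms (primes): -11001, 000010, 001-00, 001011, 1-0100, 1-1101, 110-00, 111-01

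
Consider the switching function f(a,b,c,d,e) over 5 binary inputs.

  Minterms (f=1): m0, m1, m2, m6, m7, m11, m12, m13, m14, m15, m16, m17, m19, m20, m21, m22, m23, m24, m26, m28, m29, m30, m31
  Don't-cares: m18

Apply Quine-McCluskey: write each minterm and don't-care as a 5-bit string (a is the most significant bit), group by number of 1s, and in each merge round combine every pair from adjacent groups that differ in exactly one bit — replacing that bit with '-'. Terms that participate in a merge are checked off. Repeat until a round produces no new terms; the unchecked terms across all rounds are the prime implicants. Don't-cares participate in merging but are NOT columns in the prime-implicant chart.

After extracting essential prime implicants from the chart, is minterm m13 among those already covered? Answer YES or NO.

YES

size-2^0 implicants → 00000(✓)  00001(✓)  00010(✓)  00110(✓)  00111(✓)  01011(✓)  01100(✓)  01101(✓)  01110(✓)  01111(✓)  10000(✓)  10001(✓)  10010(✓)  10011(✓)  10100(✓)  10101(✓)  10110(✓)  10111(✓)  11000(✓)  11010(✓)  11100(✓)  11101(✓)  11110(✓)  11111(✓)
size-2^1 implicants → -0000(✓)  -0001(✓)  -0010(✓)  -0110(✓)  -0111(✓)  -1100(✓)  -1101(✓)  -1110(✓)  -1111(✓)  0-110(✓)  0-111(✓)  00-10(✓)  000-0(✓)  0000-(✓)  0011-(✓)  01-11  011-0(✓)  011-1(✓)  0110-(✓)  0111-(✓)  1-000(✓)  1-010(✓)  1-100(✓)  1-101(✓)  1-110(✓)  1-111(✓)  10-00(✓)  10-01(✓)  10-10(✓)  10-11(✓)  100-0(✓)  100-1(✓)  1000-(✓)  1001-(✓)  101-0(✓)  101-1(✓)  1010-(✓)  1011-(✓)  11-00(✓)  11-10(✓)  110-0(✓)  111-0(✓)  111-1(✓)  1110-(✓)  1111-(✓)
size-2^2 implicants → --110(✓)  --111(✓)  -0-10  -00-0  -000-  -011-(✓)  -11-0(✓)  -11-1(✓)  -110-(✓)  -111-(✓)  0-11-(✓)  011--(✓)  1--00(✓)  1--10(✓)  1-0-0(✓)  1-1-0(✓)  1-1-1(✓)  1-10-(✓)  1-11-(✓)  10--0(✓)  10--1(✓)  10-0-(✓)  10-1-(✓)  100--(✓)  101--(✓)  11--0(✓)  111--(✓)
size-2^3 implicants → --11-  -11--  1---0  1-1--  10---
Unchecked terms (primes): --11-, -0-10, -00-0, -000-, -11--, 01-11, 1---0, 1-1--, 10---
Minterm coverage:
  m0 ⊆ -00-0,-000-
  m1 ⊆ -000- [E]
  m2 ⊆ -0-10,-00-0
  m6 ⊆ --11-,-0-10
  m7 ⊆ --11- [E]
  m11 ⊆ 01-11 [E]
  m12 ⊆ -11-- [E]
  m13 ⊆ -11-- [E]
  m14 ⊆ --11-,-11--
  m15 ⊆ --11-,-11--,01-11
  m16 ⊆ -00-0,-000-,1---0,10---
  m17 ⊆ -000-,10---
  m19 ⊆ 10--- [E]
  m20 ⊆ 1---0,1-1--,10---
  m21 ⊆ 1-1--,10---
  m22 ⊆ --11-,-0-10,1---0,1-1--,10---
  m23 ⊆ --11-,1-1--,10---
  m24 ⊆ 1---0 [E]
  m26 ⊆ 1---0 [E]
  m28 ⊆ -11--,1---0,1-1--
  m29 ⊆ -11--,1-1--
  m30 ⊆ --11-,-11--,1---0,1-1--
  m31 ⊆ --11-,-11--,1-1--
E = {--11-, -000-, -11--, 01-11, 1---0, 10---}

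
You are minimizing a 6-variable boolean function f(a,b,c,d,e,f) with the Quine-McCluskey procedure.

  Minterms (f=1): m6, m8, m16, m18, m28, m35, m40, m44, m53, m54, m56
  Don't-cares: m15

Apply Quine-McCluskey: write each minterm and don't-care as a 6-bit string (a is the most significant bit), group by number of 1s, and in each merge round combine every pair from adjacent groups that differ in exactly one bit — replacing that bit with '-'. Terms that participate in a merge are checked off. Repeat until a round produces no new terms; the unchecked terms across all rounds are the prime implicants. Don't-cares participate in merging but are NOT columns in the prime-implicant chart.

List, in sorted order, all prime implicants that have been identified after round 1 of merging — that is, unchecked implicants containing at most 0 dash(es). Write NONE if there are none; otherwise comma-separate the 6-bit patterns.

000110, 001111, 011100, 100011, 110101, 110110

[col 0] 000110, 001000*, 001111, 010000*, 010010*, 011100, 100011, 101000*, 101100*, 110101, 110110, 111000*
[col 1] -01000, 0100-0, 1-1000, 101-00
Prime implicants: -01000, 000110, 001111, 0100-0, 011100, 1-1000, 100011, 101-00, 110101, 110110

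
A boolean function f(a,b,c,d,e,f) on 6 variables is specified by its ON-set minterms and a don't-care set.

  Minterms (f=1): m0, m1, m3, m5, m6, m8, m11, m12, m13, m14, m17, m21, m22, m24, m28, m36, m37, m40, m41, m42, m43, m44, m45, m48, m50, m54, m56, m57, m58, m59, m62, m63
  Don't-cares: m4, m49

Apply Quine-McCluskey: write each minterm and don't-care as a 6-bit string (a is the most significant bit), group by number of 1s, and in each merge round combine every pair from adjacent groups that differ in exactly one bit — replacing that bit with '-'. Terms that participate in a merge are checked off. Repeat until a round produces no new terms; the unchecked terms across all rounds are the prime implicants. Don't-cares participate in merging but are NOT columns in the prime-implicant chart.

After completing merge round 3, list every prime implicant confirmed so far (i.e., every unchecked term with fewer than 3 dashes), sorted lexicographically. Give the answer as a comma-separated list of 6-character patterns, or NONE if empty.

--1000, -01-00, -01011, -10001, -10110, 0-0-01, 0-0110, 0-1-00, 00--00, 00-011, 00-1-0, 000-0-, 0000-1, 101-0-, 11--10, 11-0-0, 11-00-, 111-1-

size-2^0 implicants → 000000(✓)  000001(✓)  000011(✓)  000100(✓)  000101(✓)  000110(✓)  001000(✓)  001011(✓)  001100(✓)  001101(✓)  001110(✓)  010001(✓)  010101(✓)  010110(✓)  011000(✓)  011100(✓)  100100(✓)  100101(✓)  101000(✓)  101001(✓)  101010(✓)  101011(✓)  101100(✓)  101101(✓)  110000(✓)  110001(✓)  110010(✓)  110110(✓)  111000(✓)  111001(✓)  111010(✓)  111011(✓)  111110(✓)  111111(✓)
size-2^1 implicants → -00100(✓)  -00101(✓)  -01000(✓)  -01011  -01100(✓)  -01101(✓)  -10001  -10110  -11000(✓)  0-0001(✓)  0-0101(✓)  0-0110  0-1000(✓)  0-1100(✓)  00-000(✓)  00-011  00-100(✓)  00-101(✓)  00-110(✓)  000-00(✓)  000-01(✓)  0000-1  00000-(✓)  0001-0(✓)  00010-(✓)  001-00(✓)  0011-0(✓)  00110-(✓)  010-01(✓)  011-00(✓)  1-1000(✓)  1-1001(✓)  1-1010(✓)  1-1011(✓)  10-100(✓)  10-101(✓)  10010-(✓)  101-00(✓)  101-01(✓)  1010-0(✓)  1010-1(✓)  10100-(✓)  10101-(✓)  10110-(✓)  11-000(✓)  11-001(✓)  11-010(✓)  11-110(✓)  110-10(✓)  1100-0(✓)  11000-(✓)  111-10(✓)  111-11(✓)  1110-0(✓)  1110-1(✓)  11100-(✓)  11101-(✓)  11111-(✓)
size-2^2 implicants → --1000  -0-100(✓)  -0-101(✓)  -0010-(✓)  -01-00  -0110-(✓)  0-0-01  0-1-00  00--00  00-1-0  00-10-(✓)  000-0-  1-10-0(✓)  1-10-1(✓)  1-100-(✓)  1-101-(✓)  10-10-(✓)  101-0-  1010--(✓)  11--10  11-0-0  11-00-  111-1-  1110--(✓)
size-2^3 implicants → -0-10-  1-10--
Unchecked terms (primes): --1000, -0-10-, -01-00, -01011, -10001, -10110, 0-0-01, 0-0110, 0-1-00, 00--00, 00-011, 00-1-0, 000-0-, 0000-1, 1-10--, 101-0-, 11--10, 11-0-0, 11-00-, 111-1-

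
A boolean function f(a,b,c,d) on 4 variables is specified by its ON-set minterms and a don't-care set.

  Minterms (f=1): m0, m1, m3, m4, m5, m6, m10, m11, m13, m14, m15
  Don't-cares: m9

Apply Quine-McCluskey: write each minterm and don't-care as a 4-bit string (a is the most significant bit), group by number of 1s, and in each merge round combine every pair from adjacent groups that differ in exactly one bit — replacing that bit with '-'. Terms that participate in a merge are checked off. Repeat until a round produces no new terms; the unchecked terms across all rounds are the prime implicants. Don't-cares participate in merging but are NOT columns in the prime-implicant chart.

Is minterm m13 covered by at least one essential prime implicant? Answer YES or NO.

size-2^0 implicants → 0000(✓)  0001(✓)  0011(✓)  0100(✓)  0101(✓)  0110(✓)  1001(✓)  1010(✓)  1011(✓)  1101(✓)  1110(✓)  1111(✓)
size-2^1 implicants → -001(✓)  -011(✓)  -101(✓)  -110  0-00(✓)  0-01(✓)  00-1(✓)  000-(✓)  01-0  010-(✓)  1-01(✓)  1-10(✓)  1-11(✓)  10-1(✓)  101-(✓)  11-1(✓)  111-(✓)
size-2^2 implicants → --01  -0-1  0-0-  1--1  1-1-
Unchecked terms (primes): --01, -0-1, -110, 0-0-, 01-0, 1--1, 1-1-
Minterm coverage:
  m0 ⊆ 0-0- [E]
  m1 ⊆ --01,-0-1,0-0-
  m3 ⊆ -0-1 [E]
  m4 ⊆ 0-0-,01-0
  m5 ⊆ --01,0-0-
  m6 ⊆ -110,01-0
  m10 ⊆ 1-1- [E]
  m11 ⊆ -0-1,1--1,1-1-
  m13 ⊆ --01,1--1
  m14 ⊆ -110,1-1-
  m15 ⊆ 1--1,1-1-
E = {-0-1, 0-0-, 1-1-}

NO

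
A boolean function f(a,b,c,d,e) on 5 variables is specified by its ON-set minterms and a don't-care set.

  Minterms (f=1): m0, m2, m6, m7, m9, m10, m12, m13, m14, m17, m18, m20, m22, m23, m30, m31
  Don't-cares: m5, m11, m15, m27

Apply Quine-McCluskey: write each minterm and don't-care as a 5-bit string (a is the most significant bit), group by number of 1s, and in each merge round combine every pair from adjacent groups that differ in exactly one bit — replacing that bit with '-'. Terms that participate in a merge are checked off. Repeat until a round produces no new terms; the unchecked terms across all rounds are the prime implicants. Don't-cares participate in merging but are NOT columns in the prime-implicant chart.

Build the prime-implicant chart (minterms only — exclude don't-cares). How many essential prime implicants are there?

Round 0: 00000✓ 00010✓ 00101✓ 00110✓ 00111✓ 01001✓ 01010✓ 01011✓ 01100✓ 01101✓ 01110✓ 01111✓ 10001 10010✓ 10100✓ 10110✓ 10111✓ 11011✓ 11110✓ 11111✓
Round 1: -0010✓ -0110✓ -0111✓ -1011✓ -1110✓ -1111✓ 0-010✓ 0-101✓ 0-110✓ 0-111✓ 00-10✓ 000-0 001-1✓ 0011-✓ 01-01✓ 01-10✓ 01-11✓ 010-1✓ 0101-✓ 011-0✓ 011-1✓ 0110-✓ 0111-✓ 1-110✓ 1-111✓ 10-10✓ 101-0 1011-✓ 11-11✓ 1111-✓
Round 2: --110✓ --111✓ -0-10 -011-✓ -1-11 -111-✓ 0--10 0-1-1 0-11-✓ 01--1 01-1- 011-- 1-11-✓
Round 3: --11-
PIs = {--11-, -0-10, -1-11, 0--10, 0-1-1, 000-0, 01--1, 01-1-, 011--, 10001, 101-0}
Coverage chart:
  m0: 000-0 ←essential
  m2: -0-10,0--10,000-0
  m6: --11-,-0-10,0--10
  m7: --11-,0-1-1
  m9: 01--1 ←essential
  m10: 0--10,01-1-
  m12: 011-- ←essential
  m13: 0-1-1,01--1,011--
  m14: --11-,0--10,01-1-,011--
  m17: 10001 ←essential
  m18: -0-10 ←essential
  m20: 101-0 ←essential
  m22: --11-,-0-10,101-0
  m23: --11- ←essential
  m30: --11- ←essential
  m31: --11-,-1-11
Essential: --11-, -0-10, 000-0, 01--1, 011--, 10001, 101-0

7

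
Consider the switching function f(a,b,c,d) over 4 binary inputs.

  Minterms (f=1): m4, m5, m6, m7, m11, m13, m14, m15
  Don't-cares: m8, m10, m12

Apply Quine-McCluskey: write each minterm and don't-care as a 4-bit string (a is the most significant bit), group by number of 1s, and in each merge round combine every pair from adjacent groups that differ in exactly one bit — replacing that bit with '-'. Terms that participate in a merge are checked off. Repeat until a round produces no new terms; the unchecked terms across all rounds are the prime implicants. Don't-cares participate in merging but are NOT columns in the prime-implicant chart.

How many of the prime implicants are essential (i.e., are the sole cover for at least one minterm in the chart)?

2

Round 0: 0100✓ 0101✓ 0110✓ 0111✓ 1000✓ 1010✓ 1011✓ 1100✓ 1101✓ 1110✓ 1111✓
Round 1: -100✓ -101✓ -110✓ -111✓ 01-0✓ 01-1✓ 010-✓ 011-✓ 1-00✓ 1-10✓ 1-11✓ 10-0✓ 101-✓ 11-0✓ 11-1✓ 110-✓ 111-✓
Round 2: -1-0✓ -1-1✓ -10-✓ -11-✓ 01--✓ 1--0 1-1- 11--✓
Round 3: -1--
PIs = {-1--, 1--0, 1-1-}
Coverage chart:
  m4: -1-- ←essential
  m5: -1-- ←essential
  m6: -1-- ←essential
  m7: -1-- ←essential
  m11: 1-1- ←essential
  m13: -1-- ←essential
  m14: -1--,1--0,1-1-
  m15: -1--,1-1-
Essential: -1--, 1-1-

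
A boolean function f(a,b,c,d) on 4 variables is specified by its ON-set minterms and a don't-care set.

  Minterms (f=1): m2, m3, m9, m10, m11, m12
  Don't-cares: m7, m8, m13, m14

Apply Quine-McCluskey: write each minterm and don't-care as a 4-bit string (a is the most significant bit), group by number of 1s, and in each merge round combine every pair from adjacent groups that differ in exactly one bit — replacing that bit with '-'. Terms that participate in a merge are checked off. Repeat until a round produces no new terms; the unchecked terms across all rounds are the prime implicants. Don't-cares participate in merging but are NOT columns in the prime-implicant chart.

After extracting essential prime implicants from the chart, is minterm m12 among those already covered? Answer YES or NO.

Round 0: 0010✓ 0011✓ 0111✓ 1000✓ 1001✓ 1010✓ 1011✓ 1100✓ 1101✓ 1110✓
Round 1: -010✓ -011✓ 0-11 001-✓ 1-00✓ 1-01✓ 1-10✓ 10-0✓ 10-1✓ 100-✓ 101-✓ 11-0✓ 110-✓
Round 2: -01- 1--0 1-0- 10--
PIs = {-01-, 0-11, 1--0, 1-0-, 10--}
Coverage chart:
  m2: -01- ←essential
  m3: -01-,0-11
  m9: 1-0-,10--
  m10: -01-,1--0,10--
  m11: -01-,10--
  m12: 1--0,1-0-
Essential: -01-

NO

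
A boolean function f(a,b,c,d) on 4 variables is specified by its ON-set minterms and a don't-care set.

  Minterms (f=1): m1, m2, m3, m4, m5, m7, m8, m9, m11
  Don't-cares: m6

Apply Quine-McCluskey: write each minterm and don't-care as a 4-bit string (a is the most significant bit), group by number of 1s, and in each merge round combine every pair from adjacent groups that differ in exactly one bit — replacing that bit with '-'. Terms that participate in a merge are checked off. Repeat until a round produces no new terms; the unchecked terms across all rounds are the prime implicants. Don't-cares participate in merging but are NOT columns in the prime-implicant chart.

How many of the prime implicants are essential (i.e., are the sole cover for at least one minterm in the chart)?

Round 0: 0001✓ 0010✓ 0011✓ 0100✓ 0101✓ 0110✓ 0111✓ 1000✓ 1001✓ 1011✓
Round 1: -001✓ -011✓ 0-01✓ 0-10✓ 0-11✓ 00-1✓ 001-✓ 01-0✓ 01-1✓ 010-✓ 011-✓ 10-1✓ 100-
Round 2: -0-1 0--1 0-1- 01--
PIs = {-0-1, 0--1, 0-1-, 01--, 100-}
Coverage chart:
  m1: -0-1,0--1
  m2: 0-1- ←essential
  m3: -0-1,0--1,0-1-
  m4: 01-- ←essential
  m5: 0--1,01--
  m7: 0--1,0-1-,01--
  m8: 100- ←essential
  m9: -0-1,100-
  m11: -0-1 ←essential
Essential: -0-1, 0-1-, 01--, 100-

4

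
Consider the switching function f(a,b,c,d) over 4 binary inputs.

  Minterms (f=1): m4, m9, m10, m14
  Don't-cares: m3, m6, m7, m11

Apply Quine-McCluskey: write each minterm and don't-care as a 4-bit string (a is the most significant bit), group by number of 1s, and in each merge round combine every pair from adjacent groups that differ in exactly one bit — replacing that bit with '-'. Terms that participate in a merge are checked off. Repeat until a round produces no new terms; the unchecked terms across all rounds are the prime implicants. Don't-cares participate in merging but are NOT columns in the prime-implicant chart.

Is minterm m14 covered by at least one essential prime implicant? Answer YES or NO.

size-2^0 implicants → 0011(✓)  0100(✓)  0110(✓)  0111(✓)  1001(✓)  1010(✓)  1011(✓)  1110(✓)
size-2^1 implicants → -011  -110  0-11  01-0  011-  1-10  10-1  101-
Unchecked terms (primes): -011, -110, 0-11, 01-0, 011-, 1-10, 10-1, 101-
Minterm coverage:
  m4 ⊆ 01-0 [E]
  m9 ⊆ 10-1 [E]
  m10 ⊆ 1-10,101-
  m14 ⊆ -110,1-10
E = {01-0, 10-1}

NO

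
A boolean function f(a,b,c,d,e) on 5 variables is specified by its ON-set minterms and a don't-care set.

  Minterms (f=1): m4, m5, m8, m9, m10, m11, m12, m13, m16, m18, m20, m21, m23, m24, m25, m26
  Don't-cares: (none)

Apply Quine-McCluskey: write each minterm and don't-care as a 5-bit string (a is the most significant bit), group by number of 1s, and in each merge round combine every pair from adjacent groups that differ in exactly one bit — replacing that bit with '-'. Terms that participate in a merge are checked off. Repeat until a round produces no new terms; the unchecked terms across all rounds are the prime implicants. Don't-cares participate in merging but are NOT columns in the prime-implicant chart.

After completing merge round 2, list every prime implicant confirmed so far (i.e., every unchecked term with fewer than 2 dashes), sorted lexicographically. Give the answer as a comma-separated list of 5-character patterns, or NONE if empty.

size-2^0 implicants → 00100(✓)  00101(✓)  01000(✓)  01001(✓)  01010(✓)  01011(✓)  01100(✓)  01101(✓)  10000(✓)  10010(✓)  10100(✓)  10101(✓)  10111(✓)  11000(✓)  11001(✓)  11010(✓)
size-2^1 implicants → -0100(✓)  -0101(✓)  -1000(✓)  -1001(✓)  -1010(✓)  0-100(✓)  0-101(✓)  0010-(✓)  01-00(✓)  01-01(✓)  010-0(✓)  010-1(✓)  0100-(✓)  0101-(✓)  0110-(✓)  1-000(✓)  1-010(✓)  10-00  100-0(✓)  101-1  1010-(✓)  110-0(✓)  1100-(✓)
size-2^2 implicants → -010-  -10-0  -100-  0-10-  01-0-  010--  1-0-0
Unchecked terms (primes): -010-, -10-0, -100-, 0-10-, 01-0-, 010--, 1-0-0, 10-00, 101-1

10-00, 101-1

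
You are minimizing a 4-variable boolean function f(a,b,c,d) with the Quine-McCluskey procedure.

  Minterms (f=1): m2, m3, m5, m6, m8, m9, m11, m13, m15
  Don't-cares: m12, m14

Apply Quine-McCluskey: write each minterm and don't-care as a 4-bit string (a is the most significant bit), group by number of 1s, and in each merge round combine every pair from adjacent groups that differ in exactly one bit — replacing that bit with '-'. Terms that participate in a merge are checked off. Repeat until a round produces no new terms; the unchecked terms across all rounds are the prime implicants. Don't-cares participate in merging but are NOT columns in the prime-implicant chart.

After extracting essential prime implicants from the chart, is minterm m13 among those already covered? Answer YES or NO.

YES

size-2^0 implicants → 0010(✓)  0011(✓)  0101(✓)  0110(✓)  1000(✓)  1001(✓)  1011(✓)  1100(✓)  1101(✓)  1110(✓)  1111(✓)
size-2^1 implicants → -011  -101  -110  0-10  001-  1-00(✓)  1-01(✓)  1-11(✓)  10-1(✓)  100-(✓)  11-0(✓)  11-1(✓)  110-(✓)  111-(✓)
size-2^2 implicants → 1--1  1-0-  11--
Unchecked terms (primes): -011, -101, -110, 0-10, 001-, 1--1, 1-0-, 11--
Minterm coverage:
  m2 ⊆ 0-10,001-
  m3 ⊆ -011,001-
  m5 ⊆ -101 [E]
  m6 ⊆ -110,0-10
  m8 ⊆ 1-0- [E]
  m9 ⊆ 1--1,1-0-
  m11 ⊆ -011,1--1
  m13 ⊆ -101,1--1,1-0-,11--
  m15 ⊆ 1--1,11--
E = {-101, 1-0-}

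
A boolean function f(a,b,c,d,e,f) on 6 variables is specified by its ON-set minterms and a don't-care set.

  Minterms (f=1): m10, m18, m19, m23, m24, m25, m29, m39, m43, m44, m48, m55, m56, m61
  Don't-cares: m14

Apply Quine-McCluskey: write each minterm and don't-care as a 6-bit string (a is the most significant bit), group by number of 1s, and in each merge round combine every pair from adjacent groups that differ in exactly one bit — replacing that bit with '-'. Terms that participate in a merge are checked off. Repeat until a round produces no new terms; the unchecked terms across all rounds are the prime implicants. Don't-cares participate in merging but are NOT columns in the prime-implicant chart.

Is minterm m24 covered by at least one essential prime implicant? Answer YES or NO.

Round 0: 001010✓ 001110✓ 010010✓ 010011✓ 010111✓ 011000✓ 011001✓ 011101✓ 100111✓ 101011 101100 110000✓ 110111✓ 111000✓ 111101✓
Round 1: -10111 -11000 -11101 001-10 010-11 01001- 011-01 01100- 1-0111 11-000
PIs = {-10111, -11000, -11101, 001-10, 010-11, 01001-, 011-01, 01100-, 1-0111, 101011, 101100, 11-000}
Coverage chart:
  m10: 001-10 ←essential
  m18: 01001- ←essential
  m19: 010-11,01001-
  m23: -10111,010-11
  m24: -11000,01100-
  m25: 011-01,01100-
  m29: -11101,011-01
  m39: 1-0111 ←essential
  m43: 101011 ←essential
  m44: 101100 ←essential
  m48: 11-000 ←essential
  m55: -10111,1-0111
  m56: -11000,11-000
  m61: -11101 ←essential
Essential: -11101, 001-10, 01001-, 1-0111, 101011, 101100, 11-000

NO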